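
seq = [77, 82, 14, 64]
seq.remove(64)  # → [77, 82, 14]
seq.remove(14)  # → [77, 82]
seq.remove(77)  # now [82]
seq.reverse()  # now [82]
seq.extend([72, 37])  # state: [82, 72, 37]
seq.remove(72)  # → [82, 37]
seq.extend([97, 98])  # [82, 37, 97, 98]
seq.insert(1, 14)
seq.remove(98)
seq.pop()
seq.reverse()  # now [37, 14, 82]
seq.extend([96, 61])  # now [37, 14, 82, 96, 61]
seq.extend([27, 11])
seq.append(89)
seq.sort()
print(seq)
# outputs [11, 14, 27, 37, 61, 82, 89, 96]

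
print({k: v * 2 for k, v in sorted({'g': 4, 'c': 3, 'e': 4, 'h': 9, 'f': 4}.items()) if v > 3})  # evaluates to {'e': 8, 'f': 8, 'g': 8, 'h': 18}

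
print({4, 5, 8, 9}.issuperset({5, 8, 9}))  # True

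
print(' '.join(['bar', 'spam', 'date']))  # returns bar spam date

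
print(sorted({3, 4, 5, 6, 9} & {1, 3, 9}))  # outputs [3, 9]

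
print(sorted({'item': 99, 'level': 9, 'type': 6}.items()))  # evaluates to [('item', 99), ('level', 9), ('type', 6)]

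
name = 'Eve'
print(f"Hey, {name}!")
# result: Hey, Eve!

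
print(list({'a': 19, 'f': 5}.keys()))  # ['a', 'f']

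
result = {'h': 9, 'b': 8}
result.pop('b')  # 8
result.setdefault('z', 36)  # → 36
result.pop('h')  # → 9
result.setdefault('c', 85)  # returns 85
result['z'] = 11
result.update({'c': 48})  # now {'z': 11, 'c': 48}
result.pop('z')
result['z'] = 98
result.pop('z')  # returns 98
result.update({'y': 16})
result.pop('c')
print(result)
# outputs {'y': 16}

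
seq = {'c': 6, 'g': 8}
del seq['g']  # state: {'c': 6}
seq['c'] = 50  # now {'c': 50}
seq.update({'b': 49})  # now {'c': 50, 'b': 49}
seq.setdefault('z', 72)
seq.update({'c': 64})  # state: {'c': 64, 'b': 49, 'z': 72}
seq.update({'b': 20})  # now {'c': 64, 'b': 20, 'z': 72}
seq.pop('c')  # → 64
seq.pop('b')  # 20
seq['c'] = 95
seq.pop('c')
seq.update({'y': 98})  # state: {'z': 72, 'y': 98}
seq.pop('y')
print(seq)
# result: {'z': 72}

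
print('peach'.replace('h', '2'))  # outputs peac2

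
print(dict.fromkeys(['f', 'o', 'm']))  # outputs {'f': None, 'o': None, 'm': None}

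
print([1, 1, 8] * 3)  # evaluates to [1, 1, 8, 1, 1, 8, 1, 1, 8]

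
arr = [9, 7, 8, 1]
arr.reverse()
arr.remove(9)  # [1, 8, 7]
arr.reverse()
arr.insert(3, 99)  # [7, 8, 1, 99]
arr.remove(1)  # [7, 8, 99]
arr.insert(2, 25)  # [7, 8, 25, 99]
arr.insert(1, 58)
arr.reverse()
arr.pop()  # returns 7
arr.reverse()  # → [58, 8, 25, 99]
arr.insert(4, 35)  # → [58, 8, 25, 99, 35]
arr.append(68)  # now [58, 8, 25, 99, 35, 68]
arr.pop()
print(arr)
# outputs [58, 8, 25, 99, 35]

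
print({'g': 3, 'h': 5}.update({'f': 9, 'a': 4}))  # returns None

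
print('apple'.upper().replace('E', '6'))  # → APPL6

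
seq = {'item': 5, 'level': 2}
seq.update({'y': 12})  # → {'item': 5, 'level': 2, 'y': 12}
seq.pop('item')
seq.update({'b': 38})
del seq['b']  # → {'level': 2, 'y': 12}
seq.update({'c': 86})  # {'level': 2, 'y': 12, 'c': 86}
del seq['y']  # {'level': 2, 'c': 86}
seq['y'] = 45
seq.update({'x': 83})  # {'level': 2, 'c': 86, 'y': 45, 'x': 83}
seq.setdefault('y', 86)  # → 45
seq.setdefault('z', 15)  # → 15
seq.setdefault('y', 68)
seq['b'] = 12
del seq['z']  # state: {'level': 2, 'c': 86, 'y': 45, 'x': 83, 'b': 12}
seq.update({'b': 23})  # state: {'level': 2, 'c': 86, 'y': 45, 'x': 83, 'b': 23}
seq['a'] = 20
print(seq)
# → {'level': 2, 'c': 86, 'y': 45, 'x': 83, 'b': 23, 'a': 20}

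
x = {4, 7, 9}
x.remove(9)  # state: {4, 7}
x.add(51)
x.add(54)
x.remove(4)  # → {7, 51, 54}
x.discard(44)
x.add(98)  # {7, 51, 54, 98}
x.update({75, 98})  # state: {7, 51, 54, 75, 98}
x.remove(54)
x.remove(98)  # {7, 51, 75}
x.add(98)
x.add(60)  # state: {7, 51, 60, 75, 98}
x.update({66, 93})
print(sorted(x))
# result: [7, 51, 60, 66, 75, 93, 98]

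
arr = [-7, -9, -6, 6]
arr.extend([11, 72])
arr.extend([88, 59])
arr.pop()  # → 59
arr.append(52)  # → [-7, -9, -6, 6, 11, 72, 88, 52]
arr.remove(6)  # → [-7, -9, -6, 11, 72, 88, 52]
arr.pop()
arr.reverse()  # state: [88, 72, 11, -6, -9, -7]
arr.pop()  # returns -7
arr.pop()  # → -9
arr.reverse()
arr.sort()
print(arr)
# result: [-6, 11, 72, 88]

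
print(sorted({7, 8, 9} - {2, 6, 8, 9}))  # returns [7]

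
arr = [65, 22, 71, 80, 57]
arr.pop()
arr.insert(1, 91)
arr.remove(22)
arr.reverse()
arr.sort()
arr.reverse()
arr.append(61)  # [91, 80, 71, 65, 61]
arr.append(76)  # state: [91, 80, 71, 65, 61, 76]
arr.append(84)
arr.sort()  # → [61, 65, 71, 76, 80, 84, 91]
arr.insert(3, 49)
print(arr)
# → [61, 65, 71, 49, 76, 80, 84, 91]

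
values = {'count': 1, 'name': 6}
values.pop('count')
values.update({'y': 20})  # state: {'name': 6, 'y': 20}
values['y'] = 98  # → {'name': 6, 'y': 98}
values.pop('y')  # 98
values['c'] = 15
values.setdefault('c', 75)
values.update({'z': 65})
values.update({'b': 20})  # {'name': 6, 'c': 15, 'z': 65, 'b': 20}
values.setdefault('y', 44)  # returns 44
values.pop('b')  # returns 20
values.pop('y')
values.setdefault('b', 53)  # 53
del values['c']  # {'name': 6, 'z': 65, 'b': 53}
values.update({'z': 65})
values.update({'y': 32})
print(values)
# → {'name': 6, 'z': 65, 'b': 53, 'y': 32}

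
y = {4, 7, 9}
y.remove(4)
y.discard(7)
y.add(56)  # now {9, 56}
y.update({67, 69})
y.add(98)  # {9, 56, 67, 69, 98}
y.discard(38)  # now {9, 56, 67, 69, 98}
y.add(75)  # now {9, 56, 67, 69, 75, 98}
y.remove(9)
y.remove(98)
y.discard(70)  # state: {56, 67, 69, 75}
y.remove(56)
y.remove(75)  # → {67, 69}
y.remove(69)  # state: {67}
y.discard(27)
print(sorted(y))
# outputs [67]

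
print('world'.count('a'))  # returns 0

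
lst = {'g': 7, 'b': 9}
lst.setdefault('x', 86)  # 86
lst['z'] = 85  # {'g': 7, 'b': 9, 'x': 86, 'z': 85}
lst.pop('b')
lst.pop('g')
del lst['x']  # {'z': 85}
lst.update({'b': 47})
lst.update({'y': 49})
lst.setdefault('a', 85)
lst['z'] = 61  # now {'z': 61, 'b': 47, 'y': 49, 'a': 85}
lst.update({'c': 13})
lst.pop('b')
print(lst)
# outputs {'z': 61, 'y': 49, 'a': 85, 'c': 13}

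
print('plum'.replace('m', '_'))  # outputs plu_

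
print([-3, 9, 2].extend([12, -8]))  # None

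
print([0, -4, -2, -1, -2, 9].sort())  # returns None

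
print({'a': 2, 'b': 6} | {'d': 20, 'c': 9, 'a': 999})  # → {'a': 999, 'b': 6, 'd': 20, 'c': 9}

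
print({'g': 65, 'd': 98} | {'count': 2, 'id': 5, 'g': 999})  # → {'g': 999, 'd': 98, 'count': 2, 'id': 5}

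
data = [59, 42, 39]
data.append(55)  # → [59, 42, 39, 55]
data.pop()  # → 55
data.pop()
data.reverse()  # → [42, 59]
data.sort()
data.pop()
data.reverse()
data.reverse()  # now [42]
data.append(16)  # [42, 16]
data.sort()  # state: [16, 42]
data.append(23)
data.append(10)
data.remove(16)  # [42, 23, 10]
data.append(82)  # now [42, 23, 10, 82]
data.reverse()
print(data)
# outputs [82, 10, 23, 42]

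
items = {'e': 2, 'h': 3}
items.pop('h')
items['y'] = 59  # {'e': 2, 'y': 59}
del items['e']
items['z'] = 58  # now {'y': 59, 'z': 58}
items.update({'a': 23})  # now {'y': 59, 'z': 58, 'a': 23}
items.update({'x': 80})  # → {'y': 59, 'z': 58, 'a': 23, 'x': 80}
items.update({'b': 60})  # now {'y': 59, 'z': 58, 'a': 23, 'x': 80, 'b': 60}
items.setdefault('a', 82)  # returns 23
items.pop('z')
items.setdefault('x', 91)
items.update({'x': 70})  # {'y': 59, 'a': 23, 'x': 70, 'b': 60}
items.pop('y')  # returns 59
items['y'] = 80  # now {'a': 23, 'x': 70, 'b': 60, 'y': 80}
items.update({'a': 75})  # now {'a': 75, 'x': 70, 'b': 60, 'y': 80}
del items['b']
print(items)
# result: {'a': 75, 'x': 70, 'y': 80}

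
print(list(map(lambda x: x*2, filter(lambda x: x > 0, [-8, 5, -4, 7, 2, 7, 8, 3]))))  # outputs [10, 14, 4, 14, 16, 6]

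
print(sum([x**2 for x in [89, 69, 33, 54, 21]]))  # 17128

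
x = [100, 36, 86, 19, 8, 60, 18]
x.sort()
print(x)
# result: [8, 18, 19, 36, 60, 86, 100]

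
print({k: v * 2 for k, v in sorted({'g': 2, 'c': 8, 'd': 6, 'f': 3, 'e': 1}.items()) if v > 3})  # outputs {'c': 16, 'd': 12}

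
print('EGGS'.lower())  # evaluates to eggs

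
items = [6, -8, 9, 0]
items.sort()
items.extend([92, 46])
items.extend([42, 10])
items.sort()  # [-8, 0, 6, 9, 10, 42, 46, 92]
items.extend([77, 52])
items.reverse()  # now [52, 77, 92, 46, 42, 10, 9, 6, 0, -8]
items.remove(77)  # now [52, 92, 46, 42, 10, 9, 6, 0, -8]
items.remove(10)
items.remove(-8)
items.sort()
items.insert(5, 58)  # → [0, 6, 9, 42, 46, 58, 52, 92]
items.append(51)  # [0, 6, 9, 42, 46, 58, 52, 92, 51]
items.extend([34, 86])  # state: [0, 6, 9, 42, 46, 58, 52, 92, 51, 34, 86]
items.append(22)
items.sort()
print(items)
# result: [0, 6, 9, 22, 34, 42, 46, 51, 52, 58, 86, 92]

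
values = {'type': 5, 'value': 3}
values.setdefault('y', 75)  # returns 75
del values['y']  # {'type': 5, 'value': 3}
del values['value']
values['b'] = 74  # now {'type': 5, 'b': 74}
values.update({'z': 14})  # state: {'type': 5, 'b': 74, 'z': 14}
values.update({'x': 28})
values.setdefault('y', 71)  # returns 71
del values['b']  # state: {'type': 5, 'z': 14, 'x': 28, 'y': 71}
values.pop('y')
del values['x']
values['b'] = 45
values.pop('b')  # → 45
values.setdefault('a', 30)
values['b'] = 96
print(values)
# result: {'type': 5, 'z': 14, 'a': 30, 'b': 96}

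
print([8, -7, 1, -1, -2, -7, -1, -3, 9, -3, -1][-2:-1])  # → [-3]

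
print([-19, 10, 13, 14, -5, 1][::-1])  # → [1, -5, 14, 13, 10, -19]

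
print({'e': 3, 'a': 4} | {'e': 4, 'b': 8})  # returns {'e': 4, 'a': 4, 'b': 8}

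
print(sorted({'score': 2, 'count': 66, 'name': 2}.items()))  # [('count', 66), ('name', 2), ('score', 2)]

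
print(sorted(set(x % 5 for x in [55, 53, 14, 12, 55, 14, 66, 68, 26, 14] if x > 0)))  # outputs [0, 1, 2, 3, 4]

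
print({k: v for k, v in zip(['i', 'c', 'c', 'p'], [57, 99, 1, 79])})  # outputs {'i': 57, 'c': 1, 'p': 79}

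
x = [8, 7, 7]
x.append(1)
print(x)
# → [8, 7, 7, 1]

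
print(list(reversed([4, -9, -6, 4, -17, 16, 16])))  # [16, 16, -17, 4, -6, -9, 4]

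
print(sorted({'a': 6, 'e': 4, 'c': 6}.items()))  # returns [('a', 6), ('c', 6), ('e', 4)]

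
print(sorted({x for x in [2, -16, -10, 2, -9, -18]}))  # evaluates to [-18, -16, -10, -9, 2]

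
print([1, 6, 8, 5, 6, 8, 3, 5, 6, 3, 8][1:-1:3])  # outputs [6, 6, 5]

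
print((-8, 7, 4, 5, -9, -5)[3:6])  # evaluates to (5, -9, -5)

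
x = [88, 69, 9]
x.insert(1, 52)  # [88, 52, 69, 9]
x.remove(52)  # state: [88, 69, 9]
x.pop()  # 9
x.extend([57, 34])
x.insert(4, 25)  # [88, 69, 57, 34, 25]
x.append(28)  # [88, 69, 57, 34, 25, 28]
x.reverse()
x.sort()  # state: [25, 28, 34, 57, 69, 88]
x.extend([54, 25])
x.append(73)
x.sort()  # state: [25, 25, 28, 34, 54, 57, 69, 73, 88]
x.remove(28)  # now [25, 25, 34, 54, 57, 69, 73, 88]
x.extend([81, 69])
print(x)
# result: [25, 25, 34, 54, 57, 69, 73, 88, 81, 69]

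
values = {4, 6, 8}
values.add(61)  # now {4, 6, 8, 61}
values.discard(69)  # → {4, 6, 8, 61}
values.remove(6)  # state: {4, 8, 61}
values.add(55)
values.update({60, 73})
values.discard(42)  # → {4, 8, 55, 60, 61, 73}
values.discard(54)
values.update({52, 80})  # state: {4, 8, 52, 55, 60, 61, 73, 80}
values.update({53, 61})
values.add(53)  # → {4, 8, 52, 53, 55, 60, 61, 73, 80}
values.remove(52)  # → {4, 8, 53, 55, 60, 61, 73, 80}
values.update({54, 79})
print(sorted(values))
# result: [4, 8, 53, 54, 55, 60, 61, 73, 79, 80]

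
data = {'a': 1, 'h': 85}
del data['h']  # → {'a': 1}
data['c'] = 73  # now {'a': 1, 'c': 73}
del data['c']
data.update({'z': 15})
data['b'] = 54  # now {'a': 1, 'z': 15, 'b': 54}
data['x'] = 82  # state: {'a': 1, 'z': 15, 'b': 54, 'x': 82}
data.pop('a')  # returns 1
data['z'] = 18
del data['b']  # {'z': 18, 'x': 82}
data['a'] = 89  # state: {'z': 18, 'x': 82, 'a': 89}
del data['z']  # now {'x': 82, 'a': 89}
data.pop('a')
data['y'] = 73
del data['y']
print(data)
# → {'x': 82}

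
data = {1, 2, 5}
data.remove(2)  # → {1, 5}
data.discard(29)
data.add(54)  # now {1, 5, 54}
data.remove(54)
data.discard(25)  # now {1, 5}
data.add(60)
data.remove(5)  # {1, 60}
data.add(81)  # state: {1, 60, 81}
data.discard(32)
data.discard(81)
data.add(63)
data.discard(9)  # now {1, 60, 63}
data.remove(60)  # {1, 63}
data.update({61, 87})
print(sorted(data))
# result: [1, 61, 63, 87]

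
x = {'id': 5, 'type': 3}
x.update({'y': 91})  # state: {'id': 5, 'type': 3, 'y': 91}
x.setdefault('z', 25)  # 25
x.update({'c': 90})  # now {'id': 5, 'type': 3, 'y': 91, 'z': 25, 'c': 90}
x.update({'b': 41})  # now {'id': 5, 'type': 3, 'y': 91, 'z': 25, 'c': 90, 'b': 41}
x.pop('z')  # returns 25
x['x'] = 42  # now {'id': 5, 'type': 3, 'y': 91, 'c': 90, 'b': 41, 'x': 42}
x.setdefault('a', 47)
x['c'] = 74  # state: {'id': 5, 'type': 3, 'y': 91, 'c': 74, 'b': 41, 'x': 42, 'a': 47}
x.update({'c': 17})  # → {'id': 5, 'type': 3, 'y': 91, 'c': 17, 'b': 41, 'x': 42, 'a': 47}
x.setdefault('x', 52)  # 42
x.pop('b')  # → 41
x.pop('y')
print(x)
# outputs {'id': 5, 'type': 3, 'c': 17, 'x': 42, 'a': 47}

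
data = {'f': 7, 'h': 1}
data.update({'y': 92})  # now {'f': 7, 'h': 1, 'y': 92}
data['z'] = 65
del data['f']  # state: {'h': 1, 'y': 92, 'z': 65}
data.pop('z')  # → 65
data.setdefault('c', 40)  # 40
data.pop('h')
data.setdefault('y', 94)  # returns 92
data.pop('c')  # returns 40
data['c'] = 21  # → {'y': 92, 'c': 21}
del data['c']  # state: {'y': 92}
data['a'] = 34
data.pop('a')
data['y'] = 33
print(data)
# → {'y': 33}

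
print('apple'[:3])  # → app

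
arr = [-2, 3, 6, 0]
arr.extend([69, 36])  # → [-2, 3, 6, 0, 69, 36]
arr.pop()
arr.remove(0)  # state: [-2, 3, 6, 69]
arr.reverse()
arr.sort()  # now [-2, 3, 6, 69]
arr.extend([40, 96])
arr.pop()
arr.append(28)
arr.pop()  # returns 28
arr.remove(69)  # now [-2, 3, 6, 40]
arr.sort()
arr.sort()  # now [-2, 3, 6, 40]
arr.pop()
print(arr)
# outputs [-2, 3, 6]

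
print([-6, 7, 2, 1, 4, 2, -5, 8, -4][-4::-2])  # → [2, 1, 7]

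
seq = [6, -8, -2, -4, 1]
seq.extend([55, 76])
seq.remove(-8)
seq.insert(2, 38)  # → [6, -2, 38, -4, 1, 55, 76]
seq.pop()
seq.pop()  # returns 55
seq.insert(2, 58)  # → [6, -2, 58, 38, -4, 1]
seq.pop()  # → 1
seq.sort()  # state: [-4, -2, 6, 38, 58]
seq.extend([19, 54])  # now [-4, -2, 6, 38, 58, 19, 54]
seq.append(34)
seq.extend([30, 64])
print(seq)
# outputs [-4, -2, 6, 38, 58, 19, 54, 34, 30, 64]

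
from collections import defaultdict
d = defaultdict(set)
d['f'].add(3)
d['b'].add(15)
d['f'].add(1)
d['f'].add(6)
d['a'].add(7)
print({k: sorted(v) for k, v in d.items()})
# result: {'f': [1, 3, 6], 'b': [15], 'a': [7]}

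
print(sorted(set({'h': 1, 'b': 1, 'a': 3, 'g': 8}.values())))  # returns [1, 3, 8]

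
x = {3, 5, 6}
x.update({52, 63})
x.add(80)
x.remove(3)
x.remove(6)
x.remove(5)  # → {52, 63, 80}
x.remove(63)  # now {52, 80}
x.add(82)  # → {52, 80, 82}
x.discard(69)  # {52, 80, 82}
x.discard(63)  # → {52, 80, 82}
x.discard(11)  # {52, 80, 82}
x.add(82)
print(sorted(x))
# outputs [52, 80, 82]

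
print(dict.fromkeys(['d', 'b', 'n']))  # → {'d': None, 'b': None, 'n': None}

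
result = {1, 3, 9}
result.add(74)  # {1, 3, 9, 74}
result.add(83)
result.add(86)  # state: {1, 3, 9, 74, 83, 86}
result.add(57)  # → {1, 3, 9, 57, 74, 83, 86}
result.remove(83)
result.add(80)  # {1, 3, 9, 57, 74, 80, 86}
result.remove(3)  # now {1, 9, 57, 74, 80, 86}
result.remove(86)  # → {1, 9, 57, 74, 80}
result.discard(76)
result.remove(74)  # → {1, 9, 57, 80}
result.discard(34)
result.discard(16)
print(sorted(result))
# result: [1, 9, 57, 80]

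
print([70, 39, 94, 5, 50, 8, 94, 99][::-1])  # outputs [99, 94, 8, 50, 5, 94, 39, 70]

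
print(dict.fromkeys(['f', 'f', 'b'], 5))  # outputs {'f': 5, 'b': 5}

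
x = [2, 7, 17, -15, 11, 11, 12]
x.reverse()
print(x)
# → [12, 11, 11, -15, 17, 7, 2]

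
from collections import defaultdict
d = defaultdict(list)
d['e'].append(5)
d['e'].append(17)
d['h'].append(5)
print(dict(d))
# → {'e': [5, 17], 'h': [5]}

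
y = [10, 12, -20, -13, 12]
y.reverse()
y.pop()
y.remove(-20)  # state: [12, -13, 12]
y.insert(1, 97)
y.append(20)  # [12, 97, -13, 12, 20]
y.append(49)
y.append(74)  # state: [12, 97, -13, 12, 20, 49, 74]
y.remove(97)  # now [12, -13, 12, 20, 49, 74]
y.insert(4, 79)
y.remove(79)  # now [12, -13, 12, 20, 49, 74]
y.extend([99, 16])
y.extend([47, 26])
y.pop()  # 26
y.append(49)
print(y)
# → [12, -13, 12, 20, 49, 74, 99, 16, 47, 49]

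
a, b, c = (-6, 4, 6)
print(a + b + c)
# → 4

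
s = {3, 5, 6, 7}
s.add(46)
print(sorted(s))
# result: [3, 5, 6, 7, 46]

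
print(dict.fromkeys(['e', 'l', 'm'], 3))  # {'e': 3, 'l': 3, 'm': 3}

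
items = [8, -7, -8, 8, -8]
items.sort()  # [-8, -8, -7, 8, 8]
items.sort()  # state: [-8, -8, -7, 8, 8]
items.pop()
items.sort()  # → [-8, -8, -7, 8]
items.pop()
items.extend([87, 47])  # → [-8, -8, -7, 87, 47]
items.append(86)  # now [-8, -8, -7, 87, 47, 86]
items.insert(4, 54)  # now [-8, -8, -7, 87, 54, 47, 86]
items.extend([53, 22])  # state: [-8, -8, -7, 87, 54, 47, 86, 53, 22]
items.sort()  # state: [-8, -8, -7, 22, 47, 53, 54, 86, 87]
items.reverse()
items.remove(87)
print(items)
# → [86, 54, 53, 47, 22, -7, -8, -8]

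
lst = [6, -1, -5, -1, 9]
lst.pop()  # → 9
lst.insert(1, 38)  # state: [6, 38, -1, -5, -1]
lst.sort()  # [-5, -1, -1, 6, 38]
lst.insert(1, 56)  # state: [-5, 56, -1, -1, 6, 38]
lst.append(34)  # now [-5, 56, -1, -1, 6, 38, 34]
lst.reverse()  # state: [34, 38, 6, -1, -1, 56, -5]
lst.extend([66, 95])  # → [34, 38, 6, -1, -1, 56, -5, 66, 95]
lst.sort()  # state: [-5, -1, -1, 6, 34, 38, 56, 66, 95]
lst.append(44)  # [-5, -1, -1, 6, 34, 38, 56, 66, 95, 44]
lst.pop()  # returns 44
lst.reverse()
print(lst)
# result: [95, 66, 56, 38, 34, 6, -1, -1, -5]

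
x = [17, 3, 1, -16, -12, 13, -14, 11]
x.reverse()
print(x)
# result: [11, -14, 13, -12, -16, 1, 3, 17]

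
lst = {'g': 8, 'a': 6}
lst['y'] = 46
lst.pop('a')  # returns 6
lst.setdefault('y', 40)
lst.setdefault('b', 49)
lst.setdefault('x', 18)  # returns 18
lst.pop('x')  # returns 18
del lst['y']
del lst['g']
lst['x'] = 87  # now {'b': 49, 'x': 87}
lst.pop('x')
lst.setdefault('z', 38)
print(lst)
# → {'b': 49, 'z': 38}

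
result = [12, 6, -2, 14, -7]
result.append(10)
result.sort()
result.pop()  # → 14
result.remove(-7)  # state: [-2, 6, 10, 12]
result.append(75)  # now [-2, 6, 10, 12, 75]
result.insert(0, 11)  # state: [11, -2, 6, 10, 12, 75]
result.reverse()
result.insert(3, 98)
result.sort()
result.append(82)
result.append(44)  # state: [-2, 6, 10, 11, 12, 75, 98, 82, 44]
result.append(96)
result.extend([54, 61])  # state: [-2, 6, 10, 11, 12, 75, 98, 82, 44, 96, 54, 61]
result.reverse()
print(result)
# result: [61, 54, 96, 44, 82, 98, 75, 12, 11, 10, 6, -2]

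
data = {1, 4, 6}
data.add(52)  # {1, 4, 6, 52}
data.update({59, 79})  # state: {1, 4, 6, 52, 59, 79}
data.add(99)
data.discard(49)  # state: {1, 4, 6, 52, 59, 79, 99}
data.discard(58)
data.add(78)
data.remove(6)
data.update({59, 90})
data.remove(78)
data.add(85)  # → {1, 4, 52, 59, 79, 85, 90, 99}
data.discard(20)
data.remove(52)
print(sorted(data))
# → [1, 4, 59, 79, 85, 90, 99]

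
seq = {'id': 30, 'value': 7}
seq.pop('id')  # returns 30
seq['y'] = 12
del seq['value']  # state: {'y': 12}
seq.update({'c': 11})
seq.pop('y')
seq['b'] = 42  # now {'c': 11, 'b': 42}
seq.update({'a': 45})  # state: {'c': 11, 'b': 42, 'a': 45}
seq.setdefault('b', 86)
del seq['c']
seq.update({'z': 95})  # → {'b': 42, 'a': 45, 'z': 95}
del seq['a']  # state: {'b': 42, 'z': 95}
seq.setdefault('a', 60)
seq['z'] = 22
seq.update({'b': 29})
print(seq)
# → {'b': 29, 'z': 22, 'a': 60}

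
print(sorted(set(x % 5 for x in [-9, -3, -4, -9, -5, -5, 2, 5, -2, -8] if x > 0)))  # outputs [0, 2]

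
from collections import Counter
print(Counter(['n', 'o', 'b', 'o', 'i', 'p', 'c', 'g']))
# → Counter({'o': 2, 'n': 1, 'b': 1, 'i': 1, 'p': 1, 'c': 1, 'g': 1})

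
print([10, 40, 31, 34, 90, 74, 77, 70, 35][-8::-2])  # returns [40]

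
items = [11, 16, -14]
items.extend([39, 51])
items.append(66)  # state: [11, 16, -14, 39, 51, 66]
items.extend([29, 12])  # [11, 16, -14, 39, 51, 66, 29, 12]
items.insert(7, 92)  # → [11, 16, -14, 39, 51, 66, 29, 92, 12]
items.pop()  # 12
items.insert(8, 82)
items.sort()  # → [-14, 11, 16, 29, 39, 51, 66, 82, 92]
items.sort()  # [-14, 11, 16, 29, 39, 51, 66, 82, 92]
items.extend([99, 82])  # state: [-14, 11, 16, 29, 39, 51, 66, 82, 92, 99, 82]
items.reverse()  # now [82, 99, 92, 82, 66, 51, 39, 29, 16, 11, -14]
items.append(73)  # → [82, 99, 92, 82, 66, 51, 39, 29, 16, 11, -14, 73]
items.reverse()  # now [73, -14, 11, 16, 29, 39, 51, 66, 82, 92, 99, 82]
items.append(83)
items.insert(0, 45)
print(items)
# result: [45, 73, -14, 11, 16, 29, 39, 51, 66, 82, 92, 99, 82, 83]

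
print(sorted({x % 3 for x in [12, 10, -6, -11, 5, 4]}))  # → [0, 1, 2]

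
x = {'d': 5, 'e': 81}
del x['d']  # {'e': 81}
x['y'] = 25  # {'e': 81, 'y': 25}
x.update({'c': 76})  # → {'e': 81, 'y': 25, 'c': 76}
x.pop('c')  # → 76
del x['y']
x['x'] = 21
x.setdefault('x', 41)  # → 21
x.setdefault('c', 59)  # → 59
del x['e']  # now {'x': 21, 'c': 59}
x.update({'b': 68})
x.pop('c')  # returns 59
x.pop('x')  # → 21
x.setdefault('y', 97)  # 97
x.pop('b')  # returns 68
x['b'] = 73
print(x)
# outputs {'y': 97, 'b': 73}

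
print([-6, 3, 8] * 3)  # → [-6, 3, 8, -6, 3, 8, -6, 3, 8]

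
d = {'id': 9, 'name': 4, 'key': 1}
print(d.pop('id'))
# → 9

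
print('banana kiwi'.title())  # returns Banana Kiwi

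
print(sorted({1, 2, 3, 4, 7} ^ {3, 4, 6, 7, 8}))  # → [1, 2, 6, 8]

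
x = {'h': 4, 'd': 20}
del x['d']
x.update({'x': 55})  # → {'h': 4, 'x': 55}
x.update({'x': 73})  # {'h': 4, 'x': 73}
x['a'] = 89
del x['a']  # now {'h': 4, 'x': 73}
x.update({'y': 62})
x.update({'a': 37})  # {'h': 4, 'x': 73, 'y': 62, 'a': 37}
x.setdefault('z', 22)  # 22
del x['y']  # {'h': 4, 'x': 73, 'a': 37, 'z': 22}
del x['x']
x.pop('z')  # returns 22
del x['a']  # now {'h': 4}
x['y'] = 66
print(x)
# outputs {'h': 4, 'y': 66}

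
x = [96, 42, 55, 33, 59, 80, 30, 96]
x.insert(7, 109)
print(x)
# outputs [96, 42, 55, 33, 59, 80, 30, 109, 96]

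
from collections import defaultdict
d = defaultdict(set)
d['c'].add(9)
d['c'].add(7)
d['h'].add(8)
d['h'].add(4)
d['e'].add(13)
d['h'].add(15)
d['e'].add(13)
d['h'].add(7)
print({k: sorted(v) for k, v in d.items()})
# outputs {'c': [7, 9], 'h': [4, 7, 8, 15], 'e': [13]}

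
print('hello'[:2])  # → he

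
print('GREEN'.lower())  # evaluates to green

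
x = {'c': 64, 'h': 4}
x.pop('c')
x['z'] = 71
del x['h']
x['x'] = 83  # {'z': 71, 'x': 83}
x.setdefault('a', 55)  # 55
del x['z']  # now {'x': 83, 'a': 55}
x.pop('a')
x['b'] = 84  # {'x': 83, 'b': 84}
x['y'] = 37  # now {'x': 83, 'b': 84, 'y': 37}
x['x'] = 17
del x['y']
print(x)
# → {'x': 17, 'b': 84}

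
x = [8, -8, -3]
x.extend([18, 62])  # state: [8, -8, -3, 18, 62]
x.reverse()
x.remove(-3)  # [62, 18, -8, 8]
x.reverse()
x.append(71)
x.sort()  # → [-8, 8, 18, 62, 71]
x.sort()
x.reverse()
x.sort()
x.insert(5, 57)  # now [-8, 8, 18, 62, 71, 57]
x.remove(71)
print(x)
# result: [-8, 8, 18, 62, 57]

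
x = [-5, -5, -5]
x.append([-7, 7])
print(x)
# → [-5, -5, -5, [-7, 7]]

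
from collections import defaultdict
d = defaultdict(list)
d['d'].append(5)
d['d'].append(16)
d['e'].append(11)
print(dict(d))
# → {'d': [5, 16], 'e': [11]}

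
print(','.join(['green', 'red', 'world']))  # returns green,red,world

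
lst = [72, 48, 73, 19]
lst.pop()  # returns 19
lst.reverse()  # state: [73, 48, 72]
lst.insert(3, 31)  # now [73, 48, 72, 31]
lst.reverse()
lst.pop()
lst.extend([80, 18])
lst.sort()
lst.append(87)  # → [18, 31, 48, 72, 80, 87]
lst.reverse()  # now [87, 80, 72, 48, 31, 18]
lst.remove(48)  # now [87, 80, 72, 31, 18]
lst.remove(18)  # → [87, 80, 72, 31]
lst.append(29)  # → [87, 80, 72, 31, 29]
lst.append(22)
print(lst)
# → [87, 80, 72, 31, 29, 22]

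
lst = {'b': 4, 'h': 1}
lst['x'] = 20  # {'b': 4, 'h': 1, 'x': 20}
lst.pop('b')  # 4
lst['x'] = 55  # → {'h': 1, 'x': 55}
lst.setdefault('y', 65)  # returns 65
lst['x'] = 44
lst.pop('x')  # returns 44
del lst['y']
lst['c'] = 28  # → {'h': 1, 'c': 28}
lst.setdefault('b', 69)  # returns 69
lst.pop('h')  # 1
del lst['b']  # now {'c': 28}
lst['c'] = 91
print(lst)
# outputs {'c': 91}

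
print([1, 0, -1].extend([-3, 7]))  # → None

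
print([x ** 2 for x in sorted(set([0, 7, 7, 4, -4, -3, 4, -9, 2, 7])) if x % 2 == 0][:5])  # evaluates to [16, 0, 4, 16]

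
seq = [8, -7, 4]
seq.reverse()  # [4, -7, 8]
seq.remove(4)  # [-7, 8]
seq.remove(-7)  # [8]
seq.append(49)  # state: [8, 49]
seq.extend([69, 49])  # [8, 49, 69, 49]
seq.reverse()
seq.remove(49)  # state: [69, 49, 8]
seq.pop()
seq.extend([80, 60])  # [69, 49, 80, 60]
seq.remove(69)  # [49, 80, 60]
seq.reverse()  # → [60, 80, 49]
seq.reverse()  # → [49, 80, 60]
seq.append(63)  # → [49, 80, 60, 63]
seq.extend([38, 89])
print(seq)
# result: [49, 80, 60, 63, 38, 89]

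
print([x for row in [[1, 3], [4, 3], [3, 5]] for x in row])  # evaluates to [1, 3, 4, 3, 3, 5]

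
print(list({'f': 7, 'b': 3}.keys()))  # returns ['f', 'b']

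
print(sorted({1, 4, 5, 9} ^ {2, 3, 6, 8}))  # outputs [1, 2, 3, 4, 5, 6, 8, 9]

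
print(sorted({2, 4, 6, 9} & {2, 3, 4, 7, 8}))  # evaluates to [2, 4]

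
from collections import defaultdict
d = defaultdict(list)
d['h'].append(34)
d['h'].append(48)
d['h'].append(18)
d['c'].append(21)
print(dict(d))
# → {'h': [34, 48, 18], 'c': [21]}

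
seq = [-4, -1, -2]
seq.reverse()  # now [-2, -1, -4]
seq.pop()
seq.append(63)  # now [-2, -1, 63]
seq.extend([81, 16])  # [-2, -1, 63, 81, 16]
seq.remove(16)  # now [-2, -1, 63, 81]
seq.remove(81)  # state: [-2, -1, 63]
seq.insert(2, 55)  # [-2, -1, 55, 63]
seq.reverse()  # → [63, 55, -1, -2]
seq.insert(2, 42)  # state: [63, 55, 42, -1, -2]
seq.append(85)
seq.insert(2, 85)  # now [63, 55, 85, 42, -1, -2, 85]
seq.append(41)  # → [63, 55, 85, 42, -1, -2, 85, 41]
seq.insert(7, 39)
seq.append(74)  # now [63, 55, 85, 42, -1, -2, 85, 39, 41, 74]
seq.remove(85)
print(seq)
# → [63, 55, 42, -1, -2, 85, 39, 41, 74]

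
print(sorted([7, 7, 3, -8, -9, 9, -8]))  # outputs [-9, -8, -8, 3, 7, 7, 9]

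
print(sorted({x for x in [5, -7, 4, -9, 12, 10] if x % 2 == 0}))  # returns [4, 10, 12]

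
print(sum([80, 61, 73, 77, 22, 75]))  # 388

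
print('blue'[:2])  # bl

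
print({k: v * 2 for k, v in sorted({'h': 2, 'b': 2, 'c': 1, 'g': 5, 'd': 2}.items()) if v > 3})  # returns {'g': 10}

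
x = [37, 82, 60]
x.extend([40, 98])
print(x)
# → [37, 82, 60, 40, 98]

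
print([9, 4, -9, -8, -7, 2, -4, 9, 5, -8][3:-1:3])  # [-8, -4]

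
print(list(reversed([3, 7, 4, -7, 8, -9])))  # [-9, 8, -7, 4, 7, 3]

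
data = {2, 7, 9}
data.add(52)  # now {2, 7, 9, 52}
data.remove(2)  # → {7, 9, 52}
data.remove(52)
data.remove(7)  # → {9}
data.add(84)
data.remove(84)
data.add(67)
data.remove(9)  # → {67}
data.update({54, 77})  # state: {54, 67, 77}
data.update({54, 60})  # {54, 60, 67, 77}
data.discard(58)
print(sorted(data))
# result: [54, 60, 67, 77]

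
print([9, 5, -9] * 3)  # [9, 5, -9, 9, 5, -9, 9, 5, -9]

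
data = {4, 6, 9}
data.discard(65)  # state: {4, 6, 9}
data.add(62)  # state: {4, 6, 9, 62}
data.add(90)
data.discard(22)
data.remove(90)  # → {4, 6, 9, 62}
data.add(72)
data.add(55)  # {4, 6, 9, 55, 62, 72}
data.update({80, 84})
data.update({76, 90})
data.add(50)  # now {4, 6, 9, 50, 55, 62, 72, 76, 80, 84, 90}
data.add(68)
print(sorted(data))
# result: [4, 6, 9, 50, 55, 62, 68, 72, 76, 80, 84, 90]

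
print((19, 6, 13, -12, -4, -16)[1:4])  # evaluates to (6, 13, -12)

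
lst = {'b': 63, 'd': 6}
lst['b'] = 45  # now {'b': 45, 'd': 6}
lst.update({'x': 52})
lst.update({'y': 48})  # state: {'b': 45, 'd': 6, 'x': 52, 'y': 48}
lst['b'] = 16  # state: {'b': 16, 'd': 6, 'x': 52, 'y': 48}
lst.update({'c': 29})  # {'b': 16, 'd': 6, 'x': 52, 'y': 48, 'c': 29}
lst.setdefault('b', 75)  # 16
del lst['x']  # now {'b': 16, 'd': 6, 'y': 48, 'c': 29}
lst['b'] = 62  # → {'b': 62, 'd': 6, 'y': 48, 'c': 29}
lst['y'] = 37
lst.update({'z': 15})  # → {'b': 62, 'd': 6, 'y': 37, 'c': 29, 'z': 15}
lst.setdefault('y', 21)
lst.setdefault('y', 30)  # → 37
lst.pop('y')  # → 37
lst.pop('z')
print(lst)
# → {'b': 62, 'd': 6, 'c': 29}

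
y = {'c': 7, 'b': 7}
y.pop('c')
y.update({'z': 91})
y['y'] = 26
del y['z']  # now {'b': 7, 'y': 26}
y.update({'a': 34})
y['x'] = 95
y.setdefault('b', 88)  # 7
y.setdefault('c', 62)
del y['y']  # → {'b': 7, 'a': 34, 'x': 95, 'c': 62}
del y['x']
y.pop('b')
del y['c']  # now {'a': 34}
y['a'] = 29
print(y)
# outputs {'a': 29}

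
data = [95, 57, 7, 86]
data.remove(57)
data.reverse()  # [86, 7, 95]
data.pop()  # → 95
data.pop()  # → 7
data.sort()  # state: [86]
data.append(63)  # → [86, 63]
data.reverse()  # [63, 86]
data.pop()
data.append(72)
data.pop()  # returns 72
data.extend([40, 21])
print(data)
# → [63, 40, 21]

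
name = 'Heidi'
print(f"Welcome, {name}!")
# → Welcome, Heidi!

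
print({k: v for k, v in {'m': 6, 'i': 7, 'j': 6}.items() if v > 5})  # {'m': 6, 'i': 7, 'j': 6}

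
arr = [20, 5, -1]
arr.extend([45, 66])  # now [20, 5, -1, 45, 66]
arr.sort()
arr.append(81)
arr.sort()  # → [-1, 5, 20, 45, 66, 81]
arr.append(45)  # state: [-1, 5, 20, 45, 66, 81, 45]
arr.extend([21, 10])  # [-1, 5, 20, 45, 66, 81, 45, 21, 10]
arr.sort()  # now [-1, 5, 10, 20, 21, 45, 45, 66, 81]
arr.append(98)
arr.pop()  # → 98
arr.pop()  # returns 81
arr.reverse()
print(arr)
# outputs [66, 45, 45, 21, 20, 10, 5, -1]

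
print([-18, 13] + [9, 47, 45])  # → [-18, 13, 9, 47, 45]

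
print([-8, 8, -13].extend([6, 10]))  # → None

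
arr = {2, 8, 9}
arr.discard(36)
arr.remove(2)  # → {8, 9}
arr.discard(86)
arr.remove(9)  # {8}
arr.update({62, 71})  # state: {8, 62, 71}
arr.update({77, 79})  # {8, 62, 71, 77, 79}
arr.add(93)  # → {8, 62, 71, 77, 79, 93}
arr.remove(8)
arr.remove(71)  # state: {62, 77, 79, 93}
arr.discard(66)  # {62, 77, 79, 93}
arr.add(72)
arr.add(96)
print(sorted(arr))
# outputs [62, 72, 77, 79, 93, 96]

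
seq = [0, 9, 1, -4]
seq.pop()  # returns -4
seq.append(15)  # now [0, 9, 1, 15]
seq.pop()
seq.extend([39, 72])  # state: [0, 9, 1, 39, 72]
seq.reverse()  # [72, 39, 1, 9, 0]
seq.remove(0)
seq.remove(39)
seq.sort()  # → [1, 9, 72]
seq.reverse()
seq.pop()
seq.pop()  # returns 9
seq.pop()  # 72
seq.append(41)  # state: [41]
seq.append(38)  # [41, 38]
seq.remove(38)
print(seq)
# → [41]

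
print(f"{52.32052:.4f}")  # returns 52.3205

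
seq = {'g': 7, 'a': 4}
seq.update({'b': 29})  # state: {'g': 7, 'a': 4, 'b': 29}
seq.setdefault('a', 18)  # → 4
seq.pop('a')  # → 4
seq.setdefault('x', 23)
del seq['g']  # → {'b': 29, 'x': 23}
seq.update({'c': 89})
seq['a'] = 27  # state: {'b': 29, 'x': 23, 'c': 89, 'a': 27}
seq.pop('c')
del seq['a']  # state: {'b': 29, 'x': 23}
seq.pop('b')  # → 29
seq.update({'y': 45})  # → {'x': 23, 'y': 45}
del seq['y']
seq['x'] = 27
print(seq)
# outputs {'x': 27}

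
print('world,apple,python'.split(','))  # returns ['world', 'apple', 'python']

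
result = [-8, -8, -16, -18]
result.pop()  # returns -18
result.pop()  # -16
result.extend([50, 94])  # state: [-8, -8, 50, 94]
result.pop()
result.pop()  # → 50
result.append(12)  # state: [-8, -8, 12]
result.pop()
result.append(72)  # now [-8, -8, 72]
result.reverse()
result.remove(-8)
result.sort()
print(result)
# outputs [-8, 72]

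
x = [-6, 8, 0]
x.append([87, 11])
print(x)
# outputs [-6, 8, 0, [87, 11]]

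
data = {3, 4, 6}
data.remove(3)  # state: {4, 6}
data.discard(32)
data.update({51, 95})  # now {4, 6, 51, 95}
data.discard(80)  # {4, 6, 51, 95}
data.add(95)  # {4, 6, 51, 95}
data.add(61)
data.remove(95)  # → {4, 6, 51, 61}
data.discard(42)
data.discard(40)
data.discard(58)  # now {4, 6, 51, 61}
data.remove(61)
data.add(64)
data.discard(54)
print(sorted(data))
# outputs [4, 6, 51, 64]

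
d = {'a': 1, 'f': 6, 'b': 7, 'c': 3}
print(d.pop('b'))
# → 7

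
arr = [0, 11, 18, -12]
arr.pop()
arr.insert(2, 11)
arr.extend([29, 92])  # [0, 11, 11, 18, 29, 92]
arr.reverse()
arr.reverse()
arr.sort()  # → [0, 11, 11, 18, 29, 92]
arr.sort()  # [0, 11, 11, 18, 29, 92]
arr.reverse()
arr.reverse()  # [0, 11, 11, 18, 29, 92]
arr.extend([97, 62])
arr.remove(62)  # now [0, 11, 11, 18, 29, 92, 97]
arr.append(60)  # [0, 11, 11, 18, 29, 92, 97, 60]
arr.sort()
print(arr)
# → [0, 11, 11, 18, 29, 60, 92, 97]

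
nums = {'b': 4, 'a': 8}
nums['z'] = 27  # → {'b': 4, 'a': 8, 'z': 27}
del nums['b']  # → {'a': 8, 'z': 27}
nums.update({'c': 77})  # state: {'a': 8, 'z': 27, 'c': 77}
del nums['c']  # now {'a': 8, 'z': 27}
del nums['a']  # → {'z': 27}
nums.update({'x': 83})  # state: {'z': 27, 'x': 83}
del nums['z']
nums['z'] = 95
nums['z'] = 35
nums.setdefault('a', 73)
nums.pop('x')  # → 83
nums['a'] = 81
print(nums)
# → {'z': 35, 'a': 81}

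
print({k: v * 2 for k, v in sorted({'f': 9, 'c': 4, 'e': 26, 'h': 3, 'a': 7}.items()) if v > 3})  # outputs {'a': 14, 'c': 8, 'e': 52, 'f': 18}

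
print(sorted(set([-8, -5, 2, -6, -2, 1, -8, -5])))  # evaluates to [-8, -6, -5, -2, 1, 2]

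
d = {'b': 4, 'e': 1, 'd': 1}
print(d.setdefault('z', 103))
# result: 103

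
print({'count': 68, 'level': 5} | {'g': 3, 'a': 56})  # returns {'count': 68, 'level': 5, 'g': 3, 'a': 56}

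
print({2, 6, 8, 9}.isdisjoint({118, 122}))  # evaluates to True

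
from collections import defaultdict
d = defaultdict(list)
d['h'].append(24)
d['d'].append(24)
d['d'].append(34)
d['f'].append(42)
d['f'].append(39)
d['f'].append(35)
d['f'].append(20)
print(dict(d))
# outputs {'h': [24], 'd': [24, 34], 'f': [42, 39, 35, 20]}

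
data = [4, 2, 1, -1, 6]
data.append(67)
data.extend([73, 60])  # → [4, 2, 1, -1, 6, 67, 73, 60]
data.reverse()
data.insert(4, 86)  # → [60, 73, 67, 6, 86, -1, 1, 2, 4]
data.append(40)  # [60, 73, 67, 6, 86, -1, 1, 2, 4, 40]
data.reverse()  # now [40, 4, 2, 1, -1, 86, 6, 67, 73, 60]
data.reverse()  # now [60, 73, 67, 6, 86, -1, 1, 2, 4, 40]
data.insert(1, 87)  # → [60, 87, 73, 67, 6, 86, -1, 1, 2, 4, 40]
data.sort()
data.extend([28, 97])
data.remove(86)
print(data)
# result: [-1, 1, 2, 4, 6, 40, 60, 67, 73, 87, 28, 97]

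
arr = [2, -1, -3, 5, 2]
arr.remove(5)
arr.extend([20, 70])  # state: [2, -1, -3, 2, 20, 70]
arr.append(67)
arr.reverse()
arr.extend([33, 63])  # [67, 70, 20, 2, -3, -1, 2, 33, 63]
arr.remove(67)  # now [70, 20, 2, -3, -1, 2, 33, 63]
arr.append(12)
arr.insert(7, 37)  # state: [70, 20, 2, -3, -1, 2, 33, 37, 63, 12]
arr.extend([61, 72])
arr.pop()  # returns 72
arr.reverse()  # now [61, 12, 63, 37, 33, 2, -1, -3, 2, 20, 70]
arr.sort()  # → [-3, -1, 2, 2, 12, 20, 33, 37, 61, 63, 70]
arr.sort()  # [-3, -1, 2, 2, 12, 20, 33, 37, 61, 63, 70]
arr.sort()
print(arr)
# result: [-3, -1, 2, 2, 12, 20, 33, 37, 61, 63, 70]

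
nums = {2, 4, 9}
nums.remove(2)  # {4, 9}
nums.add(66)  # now {4, 9, 66}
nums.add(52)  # {4, 9, 52, 66}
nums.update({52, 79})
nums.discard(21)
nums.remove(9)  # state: {4, 52, 66, 79}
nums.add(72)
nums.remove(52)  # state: {4, 66, 72, 79}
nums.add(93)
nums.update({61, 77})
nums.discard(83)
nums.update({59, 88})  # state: {4, 59, 61, 66, 72, 77, 79, 88, 93}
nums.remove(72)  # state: {4, 59, 61, 66, 77, 79, 88, 93}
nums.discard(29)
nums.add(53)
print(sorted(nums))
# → [4, 53, 59, 61, 66, 77, 79, 88, 93]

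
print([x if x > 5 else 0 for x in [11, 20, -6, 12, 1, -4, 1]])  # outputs [11, 20, 0, 12, 0, 0, 0]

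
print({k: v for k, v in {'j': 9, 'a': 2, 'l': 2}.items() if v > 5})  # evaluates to {'j': 9}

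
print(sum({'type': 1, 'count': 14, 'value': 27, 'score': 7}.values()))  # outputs 49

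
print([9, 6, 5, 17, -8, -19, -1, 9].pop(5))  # -19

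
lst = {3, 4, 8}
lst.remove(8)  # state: {3, 4}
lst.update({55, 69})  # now {3, 4, 55, 69}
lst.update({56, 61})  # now {3, 4, 55, 56, 61, 69}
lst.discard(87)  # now {3, 4, 55, 56, 61, 69}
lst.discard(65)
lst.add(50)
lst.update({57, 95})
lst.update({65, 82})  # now {3, 4, 50, 55, 56, 57, 61, 65, 69, 82, 95}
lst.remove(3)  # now {4, 50, 55, 56, 57, 61, 65, 69, 82, 95}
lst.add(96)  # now {4, 50, 55, 56, 57, 61, 65, 69, 82, 95, 96}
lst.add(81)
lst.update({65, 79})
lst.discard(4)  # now {50, 55, 56, 57, 61, 65, 69, 79, 81, 82, 95, 96}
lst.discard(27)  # {50, 55, 56, 57, 61, 65, 69, 79, 81, 82, 95, 96}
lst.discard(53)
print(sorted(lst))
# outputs [50, 55, 56, 57, 61, 65, 69, 79, 81, 82, 95, 96]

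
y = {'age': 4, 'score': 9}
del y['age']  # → {'score': 9}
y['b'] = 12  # {'score': 9, 'b': 12}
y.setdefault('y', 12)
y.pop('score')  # 9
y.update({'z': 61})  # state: {'b': 12, 'y': 12, 'z': 61}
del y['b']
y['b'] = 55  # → {'y': 12, 'z': 61, 'b': 55}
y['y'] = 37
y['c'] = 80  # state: {'y': 37, 'z': 61, 'b': 55, 'c': 80}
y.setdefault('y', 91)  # 37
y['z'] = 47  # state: {'y': 37, 'z': 47, 'b': 55, 'c': 80}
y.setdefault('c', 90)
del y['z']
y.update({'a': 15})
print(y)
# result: {'y': 37, 'b': 55, 'c': 80, 'a': 15}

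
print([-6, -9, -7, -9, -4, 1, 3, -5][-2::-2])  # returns [3, -4, -7, -6]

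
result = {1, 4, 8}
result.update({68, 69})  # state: {1, 4, 8, 68, 69}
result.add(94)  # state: {1, 4, 8, 68, 69, 94}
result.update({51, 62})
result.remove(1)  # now {4, 8, 51, 62, 68, 69, 94}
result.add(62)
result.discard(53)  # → {4, 8, 51, 62, 68, 69, 94}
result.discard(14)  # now {4, 8, 51, 62, 68, 69, 94}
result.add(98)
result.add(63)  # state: {4, 8, 51, 62, 63, 68, 69, 94, 98}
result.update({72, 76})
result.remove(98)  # {4, 8, 51, 62, 63, 68, 69, 72, 76, 94}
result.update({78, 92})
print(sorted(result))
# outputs [4, 8, 51, 62, 63, 68, 69, 72, 76, 78, 92, 94]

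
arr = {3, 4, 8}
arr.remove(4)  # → {3, 8}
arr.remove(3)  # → {8}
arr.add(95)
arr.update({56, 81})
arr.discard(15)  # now {8, 56, 81, 95}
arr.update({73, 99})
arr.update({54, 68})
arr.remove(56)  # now {8, 54, 68, 73, 81, 95, 99}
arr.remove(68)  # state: {8, 54, 73, 81, 95, 99}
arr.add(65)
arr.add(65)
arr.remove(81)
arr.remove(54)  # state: {8, 65, 73, 95, 99}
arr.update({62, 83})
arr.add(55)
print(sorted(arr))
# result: [8, 55, 62, 65, 73, 83, 95, 99]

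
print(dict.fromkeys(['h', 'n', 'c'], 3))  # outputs {'h': 3, 'n': 3, 'c': 3}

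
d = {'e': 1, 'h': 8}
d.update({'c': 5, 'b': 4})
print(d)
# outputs {'e': 1, 'h': 8, 'c': 5, 'b': 4}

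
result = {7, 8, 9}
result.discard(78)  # {7, 8, 9}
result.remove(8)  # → {7, 9}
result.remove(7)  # {9}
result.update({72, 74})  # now {9, 72, 74}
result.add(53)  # {9, 53, 72, 74}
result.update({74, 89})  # {9, 53, 72, 74, 89}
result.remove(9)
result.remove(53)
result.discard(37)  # {72, 74, 89}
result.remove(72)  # {74, 89}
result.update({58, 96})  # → {58, 74, 89, 96}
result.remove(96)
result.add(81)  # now {58, 74, 81, 89}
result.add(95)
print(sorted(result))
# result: [58, 74, 81, 89, 95]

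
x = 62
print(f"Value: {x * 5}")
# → Value: 310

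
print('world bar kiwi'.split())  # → ['world', 'bar', 'kiwi']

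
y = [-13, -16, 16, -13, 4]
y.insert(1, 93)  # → [-13, 93, -16, 16, -13, 4]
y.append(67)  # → [-13, 93, -16, 16, -13, 4, 67]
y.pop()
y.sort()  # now [-16, -13, -13, 4, 16, 93]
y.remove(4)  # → [-16, -13, -13, 16, 93]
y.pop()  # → 93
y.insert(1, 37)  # [-16, 37, -13, -13, 16]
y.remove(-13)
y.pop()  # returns 16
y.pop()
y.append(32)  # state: [-16, 37, 32]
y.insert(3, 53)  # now [-16, 37, 32, 53]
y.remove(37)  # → [-16, 32, 53]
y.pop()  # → 53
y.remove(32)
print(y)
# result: [-16]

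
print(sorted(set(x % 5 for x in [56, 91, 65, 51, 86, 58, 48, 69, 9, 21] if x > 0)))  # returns [0, 1, 3, 4]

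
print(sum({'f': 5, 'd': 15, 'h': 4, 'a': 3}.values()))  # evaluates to 27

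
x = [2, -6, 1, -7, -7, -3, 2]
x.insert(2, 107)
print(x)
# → [2, -6, 107, 1, -7, -7, -3, 2]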